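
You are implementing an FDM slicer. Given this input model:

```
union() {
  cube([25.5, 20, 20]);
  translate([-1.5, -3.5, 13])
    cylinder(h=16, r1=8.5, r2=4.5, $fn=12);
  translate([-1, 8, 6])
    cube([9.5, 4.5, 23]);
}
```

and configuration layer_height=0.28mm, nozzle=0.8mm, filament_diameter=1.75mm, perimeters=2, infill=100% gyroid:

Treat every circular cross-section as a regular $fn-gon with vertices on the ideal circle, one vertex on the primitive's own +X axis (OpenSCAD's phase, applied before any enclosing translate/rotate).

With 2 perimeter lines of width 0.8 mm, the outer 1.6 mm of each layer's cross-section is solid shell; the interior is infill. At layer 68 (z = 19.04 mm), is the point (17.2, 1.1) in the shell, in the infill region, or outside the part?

At z = 19.04 mm: the 25.5×20 cube contributes its full rectangle; the cone at (-1.5, -3.5) contributes a regular 12-gon of circumradius 6.990 (interpolated between r1=8.5 and r2=4.5 at t=0.377); the 9.5×4.5 cube at (-1, 8) contributes its full rectangle; Merging all regions: the regions partially overlap (shared area 47.14 mm²), so overlapping operands fuse into one piece — 1 connected region. Overall, the cross-section is a single solid region. The nearest boundary edge runs (25.50, 0.00)→(4.55, 0.00); distance from the point to it = 1.10 mm. The point is inside the cross-section, 1.10 mm from the nearest boundary — within the 1.6 mm shell band (2 × 0.8).

shell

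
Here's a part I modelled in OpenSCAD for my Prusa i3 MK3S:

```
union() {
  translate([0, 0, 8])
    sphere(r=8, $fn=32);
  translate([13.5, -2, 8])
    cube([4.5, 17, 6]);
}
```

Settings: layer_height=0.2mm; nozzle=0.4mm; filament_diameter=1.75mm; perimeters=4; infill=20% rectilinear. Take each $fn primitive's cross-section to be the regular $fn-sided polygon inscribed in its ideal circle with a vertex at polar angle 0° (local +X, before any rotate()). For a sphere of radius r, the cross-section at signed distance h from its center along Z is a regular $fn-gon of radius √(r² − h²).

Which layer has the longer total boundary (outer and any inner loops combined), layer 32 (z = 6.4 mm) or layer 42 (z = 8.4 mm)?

layer 42 (z = 8.4 mm)

Layer 32 (z = 6.4): the r=8 sphere contributes a regular 32-gon of circumradius √(8²−1.6²) = 7.838 (perimeter = 2·32·7.838·sin(180°/32) = 49.17 mm); the cube at (13.5, -2) does not reach this height (z outside [8, 14]); Combining (union): only the r=8 sphere is present, so the union is just that shape — boundary = 49.17 mm. So its perimeter = 49.17 mm. Layer 42 (z = 8.4): the r=8 sphere slices to a regular 32-gon of circumradius 7.990 (√(r²−h²) with h=0.4 from center) (perimeter = 2·32·7.990·sin(180°/32) = 50.12 mm); the 4.5×17 cube at (13.5, -2) contributes its full rectangle (perimeter 43.00 mm); Combining (union): the 2 present regions are separate (no shared area or edge), so areas and boundary lengths simply add and each stays a separate island — boundary = 93.12 mm. So its perimeter = 93.12 mm. Layer 42 is larger (93.12 vs 49.17 mm).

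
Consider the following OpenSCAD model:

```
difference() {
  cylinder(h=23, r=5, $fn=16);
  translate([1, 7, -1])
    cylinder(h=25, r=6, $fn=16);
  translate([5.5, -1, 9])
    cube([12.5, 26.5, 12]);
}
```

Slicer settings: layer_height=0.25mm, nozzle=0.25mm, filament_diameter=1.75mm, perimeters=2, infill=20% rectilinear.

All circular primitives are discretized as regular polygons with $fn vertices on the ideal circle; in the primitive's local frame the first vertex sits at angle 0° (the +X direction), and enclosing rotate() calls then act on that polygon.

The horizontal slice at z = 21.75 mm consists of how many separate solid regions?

1

At z = 21.75 mm: the cylinder: section is a regular 16-gon, circumradius r=5; the r=6 cylinder at (1, 7) contributes a regular 16-gon of circumradius 6; the cube at (5.5, -1) is absent (z outside [9, 21]); After the difference (first − rest): starting from the r=5 cylinder, the r=6 cylinder at (1, 7) partially overlaps it — only the 21.52 mm² overlap (of its 110.21 mm²) is removed, clipping the outline — 1 connected region. The result has 1 disconnected region.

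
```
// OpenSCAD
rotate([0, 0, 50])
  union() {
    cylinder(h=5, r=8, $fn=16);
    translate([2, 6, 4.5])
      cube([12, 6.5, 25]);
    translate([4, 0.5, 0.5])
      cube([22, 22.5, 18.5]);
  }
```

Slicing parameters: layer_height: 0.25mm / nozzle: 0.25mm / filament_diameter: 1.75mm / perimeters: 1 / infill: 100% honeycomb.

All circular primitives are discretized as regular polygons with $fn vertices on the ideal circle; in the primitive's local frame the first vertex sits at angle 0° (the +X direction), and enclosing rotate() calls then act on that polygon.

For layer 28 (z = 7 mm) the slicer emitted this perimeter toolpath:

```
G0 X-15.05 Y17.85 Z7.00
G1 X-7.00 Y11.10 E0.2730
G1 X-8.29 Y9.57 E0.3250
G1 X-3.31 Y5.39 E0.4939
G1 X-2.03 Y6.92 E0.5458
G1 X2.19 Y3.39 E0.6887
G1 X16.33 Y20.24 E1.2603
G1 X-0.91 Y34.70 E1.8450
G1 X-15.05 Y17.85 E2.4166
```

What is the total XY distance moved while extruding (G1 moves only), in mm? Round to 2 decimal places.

93.00 mm

Sum the Euclidean lengths of each G1 segment: total = 93.00 mm.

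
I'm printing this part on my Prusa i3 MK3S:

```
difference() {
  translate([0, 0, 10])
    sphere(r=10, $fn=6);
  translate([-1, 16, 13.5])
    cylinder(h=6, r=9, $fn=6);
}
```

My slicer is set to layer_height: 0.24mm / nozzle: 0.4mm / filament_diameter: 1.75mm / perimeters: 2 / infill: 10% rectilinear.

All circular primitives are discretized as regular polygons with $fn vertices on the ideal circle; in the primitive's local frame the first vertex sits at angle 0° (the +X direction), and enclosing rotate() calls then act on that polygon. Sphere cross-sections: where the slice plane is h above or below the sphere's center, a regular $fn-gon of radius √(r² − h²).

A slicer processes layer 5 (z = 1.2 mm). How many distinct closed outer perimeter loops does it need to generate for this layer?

1

At z = 1.2 mm: the r=10 sphere slices to a regular 6-gon of circumradius 4.750 (√(r²−h²) with h=8.8 from center); the cylinder at (-1, 16) is not intersected at this z (z outside [13.5, 19.5]); After the difference (first − rest): none of the subtracted shapes is present at this height, so the r=10 sphere is unchanged — 1 connected region. The result has 1 disconnected region.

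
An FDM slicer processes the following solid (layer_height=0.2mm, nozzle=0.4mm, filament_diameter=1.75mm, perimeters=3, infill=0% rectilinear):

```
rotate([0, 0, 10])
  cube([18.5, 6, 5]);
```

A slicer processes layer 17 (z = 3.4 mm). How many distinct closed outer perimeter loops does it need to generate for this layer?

At z = 3.4 mm: the cube (footprint 18.5×6) is included at this height; (whole slice rotated 10° about Z — lengths, areas and connectivity unchanged). The result has 1 disconnected region.

1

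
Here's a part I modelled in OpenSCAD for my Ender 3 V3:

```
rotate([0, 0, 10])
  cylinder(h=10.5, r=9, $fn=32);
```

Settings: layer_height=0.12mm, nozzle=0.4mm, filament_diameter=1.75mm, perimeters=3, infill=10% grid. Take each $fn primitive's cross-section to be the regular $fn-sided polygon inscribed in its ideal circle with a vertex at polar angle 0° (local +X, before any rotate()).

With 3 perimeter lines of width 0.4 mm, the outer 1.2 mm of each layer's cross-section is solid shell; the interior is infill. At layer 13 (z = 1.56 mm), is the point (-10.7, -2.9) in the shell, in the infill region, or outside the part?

outside

At z = 1.56 mm: the cylinder: section is a regular 32-gon, circumradius r=9; (rotated 10° about Z; rotation is an isometry so areas/perimeters/island counts are preserved). Overall, the cross-section is a single solid region. Undo the 10° rotation: the query point maps to (-11.041, -0.998) in the un-rotated model frame. The nearest boundary edge runs (-9.00, 0.00)→(-8.83, -1.76); distance from the point to it = 2.13 mm. The point is not inside any of the regions above, so it lies outside the cross-section (2.13 mm from the nearest boundary).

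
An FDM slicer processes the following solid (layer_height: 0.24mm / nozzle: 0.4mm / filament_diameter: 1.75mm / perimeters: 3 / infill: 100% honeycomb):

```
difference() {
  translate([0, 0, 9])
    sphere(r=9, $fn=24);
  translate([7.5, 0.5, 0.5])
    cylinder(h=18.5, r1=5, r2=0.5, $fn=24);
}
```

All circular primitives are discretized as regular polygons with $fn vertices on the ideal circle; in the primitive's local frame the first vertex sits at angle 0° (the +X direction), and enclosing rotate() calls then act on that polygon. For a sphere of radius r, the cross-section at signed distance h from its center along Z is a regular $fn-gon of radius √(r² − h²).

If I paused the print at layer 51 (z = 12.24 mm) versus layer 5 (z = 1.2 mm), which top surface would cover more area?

Layer 51 (z = 12.24): the r=9 sphere contributes a regular 24-gon of circumradius √(9²−3.24²) = 8.397 (area = (24/2)·8.397²·sin(360°/24) = 218.97 mm²); the cone at (7.5, 0.5) contributes a regular 24-gon of circumradius 2.144 (interpolated between r1=5 and r2=0.5 at t=0.635) (area = (24/2)·2.144²·sin(360°/24) = 14.28 mm²); Taking the first minus the rest: starting from the r=9 sphere (218.97 mm²), the cone at (7.5, 0.5) partially overlaps it — only the 10.27 mm² overlap (of its 14.28 mm²) is removed, clipping the outline — area = 208.70 mm². So its area = 208.70 mm². Layer 5 (z = 1.2): the r=9 sphere slices to a regular 24-gon of circumradius 4.490 (√(r²−h²) with h=7.8 from center) (area = (24/2)·4.490²·sin(360°/24) = 62.61 mm²); the cone at (7.5, 0.5) (r1=5→r2=0.5) has section circumradius 4.830 here — a regular 24-gon (area = (24/2)·4.830²·sin(360°/24) = 72.45 mm²); Taking the first minus the rest: starting from the r=9 sphere (62.61 mm²), the cone at (7.5, 0.5) partially overlaps it — only the 6.45 mm² overlap (of its 72.45 mm²) is removed, clipping the outline — area = 56.17 mm². So its area = 56.17 mm². Layer 51 is larger (208.70 vs 56.17 mm²).

layer 51 (z = 12.24 mm)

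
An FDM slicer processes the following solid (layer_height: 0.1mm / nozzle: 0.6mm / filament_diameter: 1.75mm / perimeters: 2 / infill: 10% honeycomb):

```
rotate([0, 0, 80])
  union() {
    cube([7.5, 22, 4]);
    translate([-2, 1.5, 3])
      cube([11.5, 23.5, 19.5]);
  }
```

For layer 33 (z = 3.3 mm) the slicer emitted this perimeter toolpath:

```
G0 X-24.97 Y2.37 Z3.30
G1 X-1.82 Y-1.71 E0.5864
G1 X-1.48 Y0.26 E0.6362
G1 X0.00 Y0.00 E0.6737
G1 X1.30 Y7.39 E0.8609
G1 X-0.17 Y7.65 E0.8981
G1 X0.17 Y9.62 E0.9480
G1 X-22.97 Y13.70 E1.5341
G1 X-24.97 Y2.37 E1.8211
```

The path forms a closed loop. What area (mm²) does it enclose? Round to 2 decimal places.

Apply the shoelace formula to the sequence of (X, Y) vertices; enclosed area = 281.61 mm².

281.61 mm²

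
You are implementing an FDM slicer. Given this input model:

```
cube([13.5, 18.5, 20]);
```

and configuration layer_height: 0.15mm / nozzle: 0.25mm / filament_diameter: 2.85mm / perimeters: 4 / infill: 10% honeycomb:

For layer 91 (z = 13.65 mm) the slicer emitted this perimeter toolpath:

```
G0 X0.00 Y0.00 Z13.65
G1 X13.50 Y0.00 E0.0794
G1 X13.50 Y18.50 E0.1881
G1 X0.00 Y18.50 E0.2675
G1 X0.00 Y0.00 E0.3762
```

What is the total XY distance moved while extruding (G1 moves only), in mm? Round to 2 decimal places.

64.00 mm

Sum the Euclidean lengths of each G1 segment: total = 64.00 mm.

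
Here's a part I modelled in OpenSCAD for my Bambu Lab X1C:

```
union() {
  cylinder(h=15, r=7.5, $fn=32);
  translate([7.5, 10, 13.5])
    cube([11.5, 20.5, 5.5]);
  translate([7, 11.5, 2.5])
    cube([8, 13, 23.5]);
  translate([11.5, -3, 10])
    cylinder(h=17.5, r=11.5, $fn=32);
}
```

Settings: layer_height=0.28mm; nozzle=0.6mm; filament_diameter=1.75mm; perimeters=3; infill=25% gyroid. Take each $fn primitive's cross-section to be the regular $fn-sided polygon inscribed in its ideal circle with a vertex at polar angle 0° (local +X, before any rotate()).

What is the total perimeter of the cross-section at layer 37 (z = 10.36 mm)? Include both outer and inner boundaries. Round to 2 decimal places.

At z = 10.36 mm: the r=7.5 cylinder gives a regular 32-gon of circumradius 7.5 (constant along its height) (perimeter = 2·32·7.500·sin(180°/32) = 47.05 mm); the cube at (7.5, 10) does not reach this height (z outside [13.5, 19]); the cube at (7, 11.5) is present — its section is the full 8×13 rectangle (perimeter 42.00 mm); the r=11.5 cylinder at (11.5, -3) gives a regular 32-gon of circumradius 11.5 (constant along its height) (perimeter = 2·32·11.500·sin(180°/32) = 72.14 mm); Taking the union: the regions partially overlap (shared area 69.59 mm²), so the edge portions inside another operand are dropped and the merged outline is re-measured after clipping — boundary = 128.39 mm. Overall, the cross-section has 2 separate islands. Total boundary length (outer) = 128.39 mm.

128.39 mm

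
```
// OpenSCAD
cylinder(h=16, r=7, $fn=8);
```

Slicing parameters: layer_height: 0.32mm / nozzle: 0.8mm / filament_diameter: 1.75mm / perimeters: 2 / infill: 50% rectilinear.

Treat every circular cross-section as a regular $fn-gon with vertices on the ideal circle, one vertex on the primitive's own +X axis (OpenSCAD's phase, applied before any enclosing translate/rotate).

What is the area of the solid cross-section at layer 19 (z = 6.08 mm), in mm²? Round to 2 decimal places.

At z = 6.08 mm: the r=7 cylinder contributes a regular 8-gon of circumradius 7 (area = (8/2)·7.000²·sin(360°/8) = 138.59 mm²). Overall, the cross-section is a single solid region. Net area = 138.59 mm².

138.59 mm²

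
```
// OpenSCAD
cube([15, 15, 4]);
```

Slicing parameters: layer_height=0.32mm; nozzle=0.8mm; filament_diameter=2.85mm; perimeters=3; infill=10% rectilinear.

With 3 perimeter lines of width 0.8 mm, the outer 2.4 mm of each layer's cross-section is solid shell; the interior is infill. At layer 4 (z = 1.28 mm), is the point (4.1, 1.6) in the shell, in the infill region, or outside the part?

shell

At z = 1.28 mm: the cube (footprint 15×15) is included at this height. Overall, the cross-section is a single solid region. The nearest boundary edge runs (0.00, 0.00)→(15.00, 0.00); distance from the point to it = 1.60 mm. The point is inside the cross-section, 1.60 mm from the nearest boundary — within the 2.4 mm shell band (3 × 0.8).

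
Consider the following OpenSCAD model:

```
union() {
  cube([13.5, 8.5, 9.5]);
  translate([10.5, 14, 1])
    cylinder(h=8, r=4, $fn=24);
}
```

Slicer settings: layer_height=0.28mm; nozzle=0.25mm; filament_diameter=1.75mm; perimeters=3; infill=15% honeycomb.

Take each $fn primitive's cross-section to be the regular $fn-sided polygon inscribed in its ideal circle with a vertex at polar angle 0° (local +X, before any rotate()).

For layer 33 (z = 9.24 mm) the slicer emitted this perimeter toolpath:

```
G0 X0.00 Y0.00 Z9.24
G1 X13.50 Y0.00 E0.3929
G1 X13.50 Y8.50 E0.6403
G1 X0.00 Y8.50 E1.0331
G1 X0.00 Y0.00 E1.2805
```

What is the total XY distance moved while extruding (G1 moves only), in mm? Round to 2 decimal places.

Sum the Euclidean lengths of each G1 segment: total = 44.00 mm.

44.00 mm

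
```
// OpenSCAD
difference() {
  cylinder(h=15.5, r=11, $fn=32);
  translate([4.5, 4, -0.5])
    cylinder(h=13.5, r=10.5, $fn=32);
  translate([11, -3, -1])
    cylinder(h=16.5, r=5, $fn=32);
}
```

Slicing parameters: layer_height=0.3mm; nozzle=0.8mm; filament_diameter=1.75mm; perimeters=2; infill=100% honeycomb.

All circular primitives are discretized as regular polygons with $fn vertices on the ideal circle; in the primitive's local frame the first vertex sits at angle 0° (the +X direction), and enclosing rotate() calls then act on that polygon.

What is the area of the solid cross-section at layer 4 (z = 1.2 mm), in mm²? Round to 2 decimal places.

142.56 mm²

At z = 1.2 mm: the r=11 cylinder contributes a regular 32-gon of circumradius 11 (area = (32/2)·11.000²·sin(360°/32) = 377.69 mm²); the r=10.5 cylinder at (4.5, 4) gives a regular 32-gon of circumradius 10.5 (constant along its height) (area = (32/2)·10.500²·sin(360°/32) = 344.14 mm²); the r=5 cylinder at (11, -3) contributes a regular 32-gon of circumradius 5 (area = (32/2)·5.000²·sin(360°/32) = 78.04 mm²); Taking the first minus the rest: starting from the r=11 cylinder (377.69 mm²), the r=10.5 cylinder at (4.5, 4) partially overlaps it — only the 233.14 mm² overlap (of its 344.14 mm²) is removed, clipping the outline; the r=5 cylinder at (11, -3) partially overlaps it — only the 2.00 mm² overlap (of its 78.04 mm²) is removed, clipping the outline — area = 142.56 mm². Overall, the cross-section is a single solid region. Net area = 142.56 mm².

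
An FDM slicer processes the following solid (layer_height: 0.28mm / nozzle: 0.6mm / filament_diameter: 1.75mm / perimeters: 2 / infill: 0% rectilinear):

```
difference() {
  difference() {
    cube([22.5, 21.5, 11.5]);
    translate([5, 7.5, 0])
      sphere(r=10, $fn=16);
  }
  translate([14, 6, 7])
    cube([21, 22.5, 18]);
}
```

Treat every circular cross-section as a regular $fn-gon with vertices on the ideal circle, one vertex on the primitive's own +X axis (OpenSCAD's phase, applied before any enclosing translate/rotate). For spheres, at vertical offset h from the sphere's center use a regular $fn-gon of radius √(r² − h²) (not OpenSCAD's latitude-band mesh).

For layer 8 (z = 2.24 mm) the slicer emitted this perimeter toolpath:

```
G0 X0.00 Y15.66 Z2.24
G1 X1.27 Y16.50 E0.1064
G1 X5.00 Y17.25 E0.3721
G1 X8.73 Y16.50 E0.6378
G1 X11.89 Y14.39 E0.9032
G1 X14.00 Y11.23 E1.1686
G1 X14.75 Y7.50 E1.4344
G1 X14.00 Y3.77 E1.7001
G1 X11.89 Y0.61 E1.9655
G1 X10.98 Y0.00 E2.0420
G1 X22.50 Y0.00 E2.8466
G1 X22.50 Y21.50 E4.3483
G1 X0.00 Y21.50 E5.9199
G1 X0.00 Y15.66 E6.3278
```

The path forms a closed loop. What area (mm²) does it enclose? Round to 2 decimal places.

263.71 mm²

Apply the shoelace formula to the sequence of (X, Y) vertices; enclosed area = 263.71 mm².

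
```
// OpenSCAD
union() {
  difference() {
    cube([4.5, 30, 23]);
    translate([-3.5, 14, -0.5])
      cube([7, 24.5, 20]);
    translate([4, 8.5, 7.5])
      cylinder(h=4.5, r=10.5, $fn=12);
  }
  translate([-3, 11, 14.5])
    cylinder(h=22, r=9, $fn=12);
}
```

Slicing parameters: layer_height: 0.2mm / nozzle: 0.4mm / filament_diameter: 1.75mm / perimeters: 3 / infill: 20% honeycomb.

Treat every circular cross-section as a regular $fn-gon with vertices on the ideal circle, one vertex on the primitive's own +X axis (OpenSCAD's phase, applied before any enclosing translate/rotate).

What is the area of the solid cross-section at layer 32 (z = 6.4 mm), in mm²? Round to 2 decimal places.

79.00 mm²

At z = 6.4 mm: the cube is present — its section is the full 4.5×30 rectangle (area 135.00 mm²); the cube at (-3.5, 14) is present — its section is the full 7×24.5 rectangle (area 171.50 mm²); the cylinder at (4, 8.5) does not reach this height (z outside [7.5, 12]); Taking the first minus the rest: starting from the 4.5×30 cube (135.00 mm²), the 7×24.5 cube at (-3.5, 14) partially overlaps it — only the 56.00 mm² overlap (of its 171.50 mm²) is removed, clipping the outline — area = 79.00 mm²; the cylinder at (-3, 11) does not reach this height (z outside [14.5, 36.5]); Combining (union): only the result so far is present, so the union is just that shape — area = 79.00 mm². Overall, the cross-section is a single solid region. Net area = 79.00 mm².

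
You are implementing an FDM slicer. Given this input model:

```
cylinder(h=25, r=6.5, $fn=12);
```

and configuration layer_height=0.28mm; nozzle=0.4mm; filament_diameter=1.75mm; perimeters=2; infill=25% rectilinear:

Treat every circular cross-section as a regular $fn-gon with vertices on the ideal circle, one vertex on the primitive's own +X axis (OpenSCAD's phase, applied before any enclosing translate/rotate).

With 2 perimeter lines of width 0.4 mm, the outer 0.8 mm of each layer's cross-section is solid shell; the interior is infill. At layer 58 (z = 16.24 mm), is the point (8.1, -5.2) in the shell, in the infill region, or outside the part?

outside

At z = 16.24 mm: the r=6.5 cylinder gives a regular 12-gon of circumradius 6.5 (constant along its height). Overall, the cross-section is a single solid region. The nearest boundary edge runs (3.25, -5.63)→(5.63, -3.25); distance from the point to it = 3.15 mm. The point is not inside any of the regions above, so it lies outside the cross-section (3.15 mm from the nearest boundary).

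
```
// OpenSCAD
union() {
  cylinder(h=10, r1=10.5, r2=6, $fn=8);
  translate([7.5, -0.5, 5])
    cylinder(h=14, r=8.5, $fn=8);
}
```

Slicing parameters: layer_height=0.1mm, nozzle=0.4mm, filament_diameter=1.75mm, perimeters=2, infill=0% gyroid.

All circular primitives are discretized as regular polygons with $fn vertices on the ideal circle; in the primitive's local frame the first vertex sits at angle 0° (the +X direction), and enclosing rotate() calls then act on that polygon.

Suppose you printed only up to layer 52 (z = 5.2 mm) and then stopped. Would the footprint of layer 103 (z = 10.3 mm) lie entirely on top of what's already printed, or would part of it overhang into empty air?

Compare the two slices. At z = 5.2: the cone (r1=10.5→r2=6) has section circumradius 8.160 here — a regular 8-gon (area = (8/2)·8.160²·sin(360°/8) = 188.33 mm²); the cylinder at (7.5, -0.5): section is a regular 8-gon, circumradius r=8.5 (area = (8/2)·8.500²·sin(360°/8) = 204.35 mm²); Taking the union: the regions partially overlap — summed areas 392.69 mm² minus the doubly-counted overlap 82.60 mm² gives 310.08 mm² — area = 310.08 mm². At z = 10.3: the cone does not reach this height (z outside [0, 10]); the r=8.5 cylinder at (7.5, -0.5) contributes a regular 8-gon of circumradius 8.5 (area = (8/2)·8.500²·sin(360°/8) = 204.35 mm²); Merging all regions: only the r=8.5 cylinder at (7.5, -0.5) is present, so the union is just that shape — area = 204.35 mm². Checking containment: the cross-section at z = 10.3 is a subset of the cross-section at z = 5.2.

entirely on top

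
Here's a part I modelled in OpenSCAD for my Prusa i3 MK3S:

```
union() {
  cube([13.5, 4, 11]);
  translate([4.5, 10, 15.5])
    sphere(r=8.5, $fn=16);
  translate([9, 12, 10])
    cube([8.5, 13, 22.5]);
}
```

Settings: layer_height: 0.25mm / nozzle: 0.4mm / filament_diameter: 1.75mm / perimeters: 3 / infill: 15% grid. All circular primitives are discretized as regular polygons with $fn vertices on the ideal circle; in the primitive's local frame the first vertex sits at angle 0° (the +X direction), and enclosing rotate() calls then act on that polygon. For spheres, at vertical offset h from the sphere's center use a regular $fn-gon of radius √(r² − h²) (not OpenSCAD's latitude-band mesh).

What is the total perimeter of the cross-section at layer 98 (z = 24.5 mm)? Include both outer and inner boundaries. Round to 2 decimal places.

At z = 24.5 mm: the cube does not reach this height (z outside [0, 11]); the sphere at (4.5, 10) is absent (|z−center|=9.000 > r=8.5); the 8.5×13 cube at (9, 12) contributes its full rectangle (perimeter 43.00 mm); Merging all regions: only the 8.5×13 cube at (9, 12) is present, so the union is just that shape — boundary = 43.00 mm. Overall, the cross-section is a single solid region. Total boundary length (outer) = 43.00 mm.

43.00 mm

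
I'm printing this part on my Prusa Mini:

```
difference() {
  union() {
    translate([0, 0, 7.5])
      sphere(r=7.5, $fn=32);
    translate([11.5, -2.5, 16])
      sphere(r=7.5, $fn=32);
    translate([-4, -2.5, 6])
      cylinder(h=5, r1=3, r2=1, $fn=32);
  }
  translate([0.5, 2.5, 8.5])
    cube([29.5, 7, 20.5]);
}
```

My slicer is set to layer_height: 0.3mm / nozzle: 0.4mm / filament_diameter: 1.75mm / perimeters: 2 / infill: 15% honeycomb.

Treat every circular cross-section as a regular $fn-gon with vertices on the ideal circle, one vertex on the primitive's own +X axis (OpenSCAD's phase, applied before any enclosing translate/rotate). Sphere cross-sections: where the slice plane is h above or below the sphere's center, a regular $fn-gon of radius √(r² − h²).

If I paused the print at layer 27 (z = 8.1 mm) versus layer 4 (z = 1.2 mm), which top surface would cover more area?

Layer 27 (z = 8.1): the r=7.5 sphere contributes a regular 32-gon of circumradius √(7.5²−0.6²) = 7.476 (area = (32/2)·7.476²·sin(360°/32) = 174.46 mm²); the sphere at (11.5, -2.5) does not reach this height (|z−center|=7.900 > r=7.5); the cone at (-4, -2.5): at t=0.420 of its height the radius interpolates to r₁+(r₂−r₁)t = 2.160, giving a regular 32-gon of that circumradius (area = (32/2)·2.160²·sin(360°/32) = 14.56 mm²); Merging all regions: the cone at (-4, -2.5) lies entirely inside the r=7.5 sphere, so the union is just the r=7.5 sphere — area = 174.46 mm²; the cube at (0.5, 2.5) does not reach this height (z outside [8.5, 29]); Taking the first minus the rest: none of the subtracted shapes is present at this height, so the result so far is unchanged — area = 174.46 mm². So its area = 174.46 mm². Layer 4 (z = 1.2): the sphere: section is a regular 32-gon, circumradius = √(r²−h²) = √(7.5²−6.3²) = 4.069 (area = (32/2)·4.069²·sin(360°/32) = 51.69 mm²); the sphere at (11.5, -2.5) does not reach this height (|z−center|=14.800 > r=7.5); the cone at (-4, -2.5) does not reach this height (z outside [6, 11]); Taking the union: only the r=7.5 sphere is present, so the union is just that shape — area = 51.69 mm²; the cube at (0.5, 2.5) does not reach this height (z outside [8.5, 29]); Taking the first minus the rest: none of the subtracted shapes is present at this height, so that combined region is unchanged — area = 51.69 mm². So its area = 51.69 mm². Layer 27 is larger (174.46 vs 51.69 mm²).

layer 27 (z = 8.1 mm)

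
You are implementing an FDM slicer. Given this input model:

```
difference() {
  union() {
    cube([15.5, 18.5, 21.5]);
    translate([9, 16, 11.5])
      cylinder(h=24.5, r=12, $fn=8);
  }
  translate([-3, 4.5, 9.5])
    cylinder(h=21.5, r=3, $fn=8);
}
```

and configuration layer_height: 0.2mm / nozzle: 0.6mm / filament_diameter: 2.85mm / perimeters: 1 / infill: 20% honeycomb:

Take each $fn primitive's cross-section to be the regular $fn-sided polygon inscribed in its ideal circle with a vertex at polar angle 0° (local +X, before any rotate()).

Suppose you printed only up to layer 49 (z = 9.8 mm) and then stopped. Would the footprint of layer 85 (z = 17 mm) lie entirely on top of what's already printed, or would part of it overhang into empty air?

Compare the two slices. At z = 9.8: the cube is present — its section is the full 15.5×18.5 rectangle (area 286.75 mm²); the cylinder at (9, 16) is absent (z outside [11.5, 36]); Merging all regions: only the 15.5×18.5 cube is present, so the union is just that shape — area = 286.75 mm²; the r=3 cylinder at (-3, 4.5) contributes a regular 8-gon of circumradius 3 (area = (8/2)·3.000²·sin(360°/8) = 25.46 mm²); After the difference (first − rest): starting from that combined region (286.75 mm²), the r=3 cylinder at (-3, 4.5) misses the remaining region (no effect) — area = 286.75 mm². At z = 17: the 15.5×18.5 cube contributes its full rectangle (area 286.75 mm²); the r=12 cylinder at (9, 16) gives a regular 8-gon of circumradius 12 (constant along its height) (area = (8/2)·12.000²·sin(360°/8) = 407.29 mm²); Combining (union): the regions partially overlap — summed areas 694.04 mm² minus the doubly-counted overlap 198.96 mm² gives 495.08 mm² — area = 495.08 mm²; the cylinder at (-3, 4.5): section is a regular 8-gon, circumradius r=3 (area = (8/2)·3.000²·sin(360°/8) = 25.46 mm²); Subtracting the remaining from the first: starting from that combined region (495.08 mm²), the r=3 cylinder at (-3, 4.5) misses the remaining region (no effect) — area = 495.08 mm². Checking containment: at z = 17 the cross-section extends beyond the z = 9.8 cross-section by about 208.33 mm².

part overhangs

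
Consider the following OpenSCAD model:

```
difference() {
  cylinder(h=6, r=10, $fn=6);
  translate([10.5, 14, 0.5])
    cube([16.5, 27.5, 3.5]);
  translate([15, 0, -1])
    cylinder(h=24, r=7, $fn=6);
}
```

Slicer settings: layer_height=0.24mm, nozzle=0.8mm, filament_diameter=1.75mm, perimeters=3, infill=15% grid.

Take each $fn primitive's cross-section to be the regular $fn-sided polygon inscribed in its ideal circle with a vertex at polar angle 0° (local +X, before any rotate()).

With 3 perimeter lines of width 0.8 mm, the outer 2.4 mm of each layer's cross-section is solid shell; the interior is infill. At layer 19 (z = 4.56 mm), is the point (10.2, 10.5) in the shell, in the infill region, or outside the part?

outside

At z = 4.56 mm: the r=10 cylinder gives a regular 6-gon of circumradius 10 (constant along its height); the cube at (10.5, 14) is absent (z outside [0.5, 4]); the r=7 cylinder at (15, 0) contributes a regular 6-gon of circumradius 7; Subtracting the remaining from the first: starting from the r=10 cylinder, the r=7 cylinder at (15, 0) partially overlaps it — only the 3.46 mm² overlap (of its 127.31 mm²) is removed, clipping the outline — 1 connected region. Overall, the cross-section is a single solid region. The nearest boundary edge runs (5.00, 8.66)→(9.00, 1.73); distance from the point to it = 5.42 mm. The point is not inside any of the regions above, so it lies outside the cross-section (5.42 mm from the nearest boundary).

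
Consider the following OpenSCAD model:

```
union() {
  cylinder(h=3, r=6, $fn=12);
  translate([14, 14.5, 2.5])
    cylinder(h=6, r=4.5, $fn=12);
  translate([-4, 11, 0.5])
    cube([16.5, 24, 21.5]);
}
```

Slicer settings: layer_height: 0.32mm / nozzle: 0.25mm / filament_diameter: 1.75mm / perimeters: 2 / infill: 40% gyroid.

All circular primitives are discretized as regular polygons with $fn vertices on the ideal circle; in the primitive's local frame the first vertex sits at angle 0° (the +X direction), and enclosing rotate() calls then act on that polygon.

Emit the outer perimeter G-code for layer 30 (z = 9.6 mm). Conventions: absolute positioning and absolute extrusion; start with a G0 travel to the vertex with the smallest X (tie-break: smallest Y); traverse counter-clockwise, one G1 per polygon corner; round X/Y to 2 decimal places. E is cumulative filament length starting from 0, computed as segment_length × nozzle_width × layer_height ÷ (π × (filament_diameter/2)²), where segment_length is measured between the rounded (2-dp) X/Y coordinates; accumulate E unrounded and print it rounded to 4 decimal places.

At z = 9.6 mm: the cylinder does not reach this height (z outside [0, 3]); the cylinder at (14, 14.5) is not intersected at this z (z outside [2.5, 8.5]); the 16.5×24 cube at (-4, 11) contributes its full rectangle; Combining (union): only the 16.5×24 cube at (-4, 11) is present, so the union is just that shape — 1 connected region. The outline is a single polygon with 4 vertices. Extrusion per mm of travel: 0.25 × 0.32 / (π × 0.875²) = 0.033260. Accumulating E over each segment gives final E = 2.6941.

G0 X-4.00 Y11.00 Z9.60
G1 X12.50 Y11.00 E0.5488
G1 X12.50 Y35.00 E1.3470
G1 X-4.00 Y35.00 E1.8958
G1 X-4.00 Y11.00 E2.6941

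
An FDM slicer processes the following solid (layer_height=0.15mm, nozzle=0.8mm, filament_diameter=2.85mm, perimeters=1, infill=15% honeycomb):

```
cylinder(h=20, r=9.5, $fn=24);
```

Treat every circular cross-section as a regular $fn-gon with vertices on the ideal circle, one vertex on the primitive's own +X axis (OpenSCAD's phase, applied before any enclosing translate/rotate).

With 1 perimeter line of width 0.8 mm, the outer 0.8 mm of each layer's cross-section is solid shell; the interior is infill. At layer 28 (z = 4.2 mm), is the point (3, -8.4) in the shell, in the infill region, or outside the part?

At z = 4.2 mm: the r=9.5 cylinder gives a regular 24-gon of circumradius 9.5 (constant along its height). Overall, the cross-section is a single solid region. The nearest boundary edge runs (2.46, -9.18)→(4.75, -8.23); distance from the point to it = 0.51 mm. The point is inside the cross-section, 0.51 mm from the nearest boundary — within the 0.8 mm shell band (1 × 0.8).

shell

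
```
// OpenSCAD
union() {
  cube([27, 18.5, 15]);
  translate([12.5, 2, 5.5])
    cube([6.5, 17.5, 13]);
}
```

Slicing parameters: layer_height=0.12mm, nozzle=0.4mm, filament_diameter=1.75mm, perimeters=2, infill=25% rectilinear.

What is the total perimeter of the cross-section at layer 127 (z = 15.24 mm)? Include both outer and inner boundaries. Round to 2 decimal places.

At z = 15.24 mm: the cube is not intersected at this z (z outside [0, 15]); the cube at (12.5, 2) is present — its section is the full 6.5×17.5 rectangle (perimeter 48.00 mm); Merging all regions: only the 6.5×17.5 cube at (12.5, 2) is present, so the union is just that shape — boundary = 48.00 mm. Overall, the cross-section is a single solid region. Total boundary length (outer) = 48.00 mm.

48.00 mm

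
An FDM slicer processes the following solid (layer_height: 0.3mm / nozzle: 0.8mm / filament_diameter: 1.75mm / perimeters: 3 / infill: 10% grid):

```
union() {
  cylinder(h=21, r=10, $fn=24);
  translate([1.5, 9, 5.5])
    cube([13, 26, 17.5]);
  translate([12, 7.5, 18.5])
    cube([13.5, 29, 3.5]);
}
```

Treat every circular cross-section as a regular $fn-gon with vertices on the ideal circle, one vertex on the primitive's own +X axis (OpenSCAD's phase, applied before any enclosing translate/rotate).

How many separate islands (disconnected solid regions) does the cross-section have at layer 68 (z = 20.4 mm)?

1

At z = 20.4 mm: the cylinder: section is a regular 24-gon, circumradius r=10; the cube at (1.5, 9) is present — its section is the full 13×26 rectangle; the 13.5×29 cube at (12, 7.5) contributes its full rectangle; Taking the union: the regions partially overlap (shared area 66.32 mm²), so overlapping operands fuse into one piece — 1 connected region. Overall, the cross-section is a single solid region. Island count = 1.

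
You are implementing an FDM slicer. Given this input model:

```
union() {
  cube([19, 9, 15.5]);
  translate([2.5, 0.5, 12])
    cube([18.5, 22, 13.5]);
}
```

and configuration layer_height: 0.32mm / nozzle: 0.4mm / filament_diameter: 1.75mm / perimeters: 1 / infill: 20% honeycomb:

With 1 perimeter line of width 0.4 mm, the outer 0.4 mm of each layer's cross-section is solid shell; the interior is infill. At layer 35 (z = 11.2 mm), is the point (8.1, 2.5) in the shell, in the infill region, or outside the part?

infill

At z = 11.2 mm: the cube is present — its section is the full 19×9 rectangle; the cube at (2.5, 0.5) is not intersected at this z (z outside [12, 25.5]); Combining (union): only the 19×9 cube is present, so the union is just that shape — 1 connected region. Overall, the cross-section is a single solid region. The nearest boundary edge runs (0.00, 0.00)→(19.00, 0.00); distance from the point to it = 2.50 mm. The point is inside the cross-section and 2.50 mm from the nearest boundary — more than the 0.4 mm shell width (1 × 0.4), so it's in the infill interior.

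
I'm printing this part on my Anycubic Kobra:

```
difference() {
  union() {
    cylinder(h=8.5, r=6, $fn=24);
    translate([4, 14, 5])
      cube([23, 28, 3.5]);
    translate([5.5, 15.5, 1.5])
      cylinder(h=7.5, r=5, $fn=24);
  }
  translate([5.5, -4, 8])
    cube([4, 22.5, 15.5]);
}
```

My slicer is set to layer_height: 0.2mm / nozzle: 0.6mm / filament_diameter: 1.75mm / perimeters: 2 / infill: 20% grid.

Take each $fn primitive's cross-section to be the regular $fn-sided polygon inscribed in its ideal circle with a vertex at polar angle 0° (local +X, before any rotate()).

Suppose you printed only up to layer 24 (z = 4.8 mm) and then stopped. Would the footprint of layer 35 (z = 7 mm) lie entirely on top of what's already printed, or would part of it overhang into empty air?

Compare the two slices. At z = 4.8: the r=6 cylinder gives a regular 24-gon of circumradius 6 (constant along its height) (area = (24/2)·6.000²·sin(360°/24) = 111.81 mm²); the cube at (4, 14) is absent (z outside [5, 8.5]); the r=5 cylinder at (5.5, 15.5) contributes a regular 24-gon of circumradius 5 (area = (24/2)·5.000²·sin(360°/24) = 77.65 mm²); Taking the union: the 2 present regions are separate (no shared area or edge), so areas and boundary lengths simply add and each stays a separate island — area = 189.46 mm²; the cube at (5.5, -4) is not intersected at this z (z outside [8, 23.5]); Subtracting the remaining from the first: none of the subtracted shapes is present at this height, so that combined region is unchanged — area = 189.46 mm². At z = 7: the r=6 cylinder contributes a regular 24-gon of circumradius 6 (area = (24/2)·6.000²·sin(360°/24) = 111.81 mm²); the cube at (4, 14) is present — its section is the full 23×28 rectangle (area 644.00 mm²); the r=5 cylinder at (5.5, 15.5) contributes a regular 24-gon of circumradius 5 (area = (24/2)·5.000²·sin(360°/24) = 77.65 mm²); Merging all regions: the regions partially overlap — summed areas 833.46 mm² minus the doubly-counted overlap 36.35 mm² gives 797.10 mm² — area = 797.10 mm²; the cube at (5.5, -4) is absent (z outside [8, 23.5]); After the difference (first − rest): none of the subtracted shapes is present at this height, so that combined region is unchanged — area = 797.10 mm². Checking containment: at z = 7 the cross-section extends beyond the z = 4.8 cross-section by about 607.65 mm².

part overhangs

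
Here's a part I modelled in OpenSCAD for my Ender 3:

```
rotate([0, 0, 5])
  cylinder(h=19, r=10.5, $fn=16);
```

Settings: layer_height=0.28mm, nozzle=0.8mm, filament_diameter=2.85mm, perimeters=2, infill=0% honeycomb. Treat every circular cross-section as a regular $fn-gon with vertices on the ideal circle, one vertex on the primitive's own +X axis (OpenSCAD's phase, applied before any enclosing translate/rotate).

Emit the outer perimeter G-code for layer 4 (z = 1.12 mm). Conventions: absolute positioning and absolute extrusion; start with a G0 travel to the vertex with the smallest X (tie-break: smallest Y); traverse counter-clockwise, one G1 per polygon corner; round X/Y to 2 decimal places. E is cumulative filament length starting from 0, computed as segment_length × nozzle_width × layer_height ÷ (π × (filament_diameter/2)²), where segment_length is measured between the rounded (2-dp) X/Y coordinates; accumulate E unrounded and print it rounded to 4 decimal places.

At z = 1.12 mm: the r=10.5 cylinder gives a regular 16-gon of circumradius 10.5 (constant along its height); (rotated 5° about Z; rotation is an isometry so areas/perimeters/island counts are preserved). The outline is a single polygon with 16 vertices. Extrusion per mm of travel: 0.8 × 0.28 / (π × 1.425²) = 0.035113. Accumulating E over each segment gives final E = 2.3013.

G0 X-10.46 Y-0.92 Z1.12
G1 X-9.31 Y-4.85 E0.1438
G1 X-6.75 Y-8.04 E0.2874
G1 X-3.16 Y-10.01 E0.4312
G1 X0.92 Y-10.46 E0.5753
G1 X4.85 Y-9.31 E0.7191
G1 X8.04 Y-6.75 E0.8627
G1 X10.01 Y-3.16 E1.0065
G1 X10.46 Y0.92 E1.1506
G1 X9.31 Y4.85 E1.2944
G1 X6.75 Y8.04 E1.4380
G1 X3.16 Y10.01 E1.5818
G1 X-0.92 Y10.46 E1.7260
G1 X-4.85 Y9.31 E1.8697
G1 X-8.04 Y6.75 E2.0134
G1 X-10.01 Y3.16 E2.1571
G1 X-10.46 Y-0.92 E2.3013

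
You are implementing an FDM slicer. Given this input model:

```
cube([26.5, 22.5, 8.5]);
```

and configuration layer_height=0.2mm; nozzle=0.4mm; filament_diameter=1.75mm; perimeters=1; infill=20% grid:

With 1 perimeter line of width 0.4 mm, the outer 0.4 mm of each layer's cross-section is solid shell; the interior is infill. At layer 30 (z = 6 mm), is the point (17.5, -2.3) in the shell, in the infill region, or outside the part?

At z = 6 mm: the cube (footprint 26.5×22.5) is included at this height. Overall, the cross-section is a single solid region. The nearest boundary edge runs (0.00, 0.00)→(26.50, 0.00); distance from the point to it = 2.30 mm. The point is not inside any of the regions above, so it lies outside the cross-section (2.30 mm from the nearest boundary).

outside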